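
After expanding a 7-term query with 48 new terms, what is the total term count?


Original terms: 7
Expansion terms: 48
Total = 7 + 48 = 55

55


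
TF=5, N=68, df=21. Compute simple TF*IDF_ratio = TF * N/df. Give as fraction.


TF * (N/df)
= 5 * (68/21)
= 5 * 68/21
= 340/21

340/21


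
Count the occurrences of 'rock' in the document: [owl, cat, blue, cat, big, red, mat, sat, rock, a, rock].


Document has 11 words
Scanning for 'rock':
Found at positions: [8, 10]
Count = 2

2


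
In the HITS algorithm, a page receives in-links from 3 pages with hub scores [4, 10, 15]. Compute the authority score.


Authority = sum of hub scores of in-linkers
In-link 1: hub score = 4
In-link 2: hub score = 10
In-link 3: hub score = 15
Authority = 4 + 10 + 15 = 29

29


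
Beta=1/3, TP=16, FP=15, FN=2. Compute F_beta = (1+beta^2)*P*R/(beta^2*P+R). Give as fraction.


P = TP/(TP+FP) = 16/31 = 16/31
R = TP/(TP+FN) = 16/18 = 8/9
beta^2 = 1/3^2 = 1/9
(1 + beta^2) = 10/9
Numerator = (1+beta^2)*P*R = 1280/2511
Denominator = beta^2*P + R = 16/279 + 8/9 = 88/93
F_beta = 160/297

160/297


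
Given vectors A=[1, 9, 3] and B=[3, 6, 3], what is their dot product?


Dot product = sum of element-wise products
A[0]*B[0] = 1*3 = 3
A[1]*B[1] = 9*6 = 54
A[2]*B[2] = 3*3 = 9
Sum = 3 + 54 + 9 = 66

66


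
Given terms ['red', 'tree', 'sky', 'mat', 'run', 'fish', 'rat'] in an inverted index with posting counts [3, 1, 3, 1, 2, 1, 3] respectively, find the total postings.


Summing posting list sizes:
'red': 3 postings
'tree': 1 postings
'sky': 3 postings
'mat': 1 postings
'run': 2 postings
'fish': 1 postings
'rat': 3 postings
Total = 3 + 1 + 3 + 1 + 2 + 1 + 3 = 14

14


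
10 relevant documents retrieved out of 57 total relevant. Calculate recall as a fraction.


Recall = retrieved_relevant / total_relevant
= 10 / 57
= 10 / (10 + 47)
= 10/57

10/57


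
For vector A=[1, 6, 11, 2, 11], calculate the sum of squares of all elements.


|A|^2 = sum of squared components
A[0]^2 = 1^2 = 1
A[1]^2 = 6^2 = 36
A[2]^2 = 11^2 = 121
A[3]^2 = 2^2 = 4
A[4]^2 = 11^2 = 121
Sum = 1 + 36 + 121 + 4 + 121 = 283

283


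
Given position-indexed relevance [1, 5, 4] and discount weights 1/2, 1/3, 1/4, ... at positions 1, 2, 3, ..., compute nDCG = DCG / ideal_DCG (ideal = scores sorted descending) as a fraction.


Position discount weights w_i = 1/(i+1) for i=1..3:
Weights = [1/2, 1/3, 1/4]
Actual relevance: [1, 5, 4]
DCG = 1/2 + 5/3 + 4/4 = 19/6
Ideal relevance (sorted desc): [5, 4, 1]
Ideal DCG = 5/2 + 4/3 + 1/4 = 49/12
nDCG = DCG / ideal_DCG = 19/6 / 49/12 = 38/49

38/49


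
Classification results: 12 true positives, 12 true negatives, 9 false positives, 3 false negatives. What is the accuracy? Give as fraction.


Accuracy = (TP + TN) / (TP + TN + FP + FN)
TP + TN = 12 + 12 = 24
Total = 12 + 12 + 9 + 3 = 36
Accuracy = 24 / 36 = 2/3

2/3


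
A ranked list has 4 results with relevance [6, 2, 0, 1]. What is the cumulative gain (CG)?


Cumulative Gain = sum of relevance scores
Position 1: rel=6, running sum=6
Position 2: rel=2, running sum=8
Position 3: rel=0, running sum=8
Position 4: rel=1, running sum=9
CG = 9

9


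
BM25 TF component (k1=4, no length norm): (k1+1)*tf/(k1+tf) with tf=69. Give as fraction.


BM25 TF component = (k1+1)*tf / (k1+tf)
k1 = 4, tf = 69
Numerator = (4+1)*69 = 345
Denominator = 4 + 69 = 73
= 345/73 = 345/73

345/73


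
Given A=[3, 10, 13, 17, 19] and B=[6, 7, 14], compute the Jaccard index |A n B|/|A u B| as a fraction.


A intersect B = []
|A intersect B| = 0
A union B = [3, 6, 7, 10, 13, 14, 17, 19]
|A union B| = 8
Jaccard = 0/8 = 0

0


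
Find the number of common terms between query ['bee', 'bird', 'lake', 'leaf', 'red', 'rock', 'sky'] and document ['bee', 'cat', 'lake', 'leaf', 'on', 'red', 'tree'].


Query terms: ['bee', 'bird', 'lake', 'leaf', 'red', 'rock', 'sky']
Document terms: ['bee', 'cat', 'lake', 'leaf', 'on', 'red', 'tree']
Common terms: ['bee', 'lake', 'leaf', 'red']
Overlap count = 4

4


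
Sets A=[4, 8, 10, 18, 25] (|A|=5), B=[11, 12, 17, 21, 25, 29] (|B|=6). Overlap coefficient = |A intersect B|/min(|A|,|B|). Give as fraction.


A intersect B = [25]
|A intersect B| = 1
min(|A|, |B|) = min(5, 6) = 5
Overlap = 1 / 5 = 1/5

1/5


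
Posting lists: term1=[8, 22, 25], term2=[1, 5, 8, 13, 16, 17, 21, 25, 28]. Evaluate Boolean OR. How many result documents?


Boolean OR: find union of posting lists
term1 docs: [8, 22, 25]
term2 docs: [1, 5, 8, 13, 16, 17, 21, 25, 28]
Union: [1, 5, 8, 13, 16, 17, 21, 22, 25, 28]
|union| = 10

10


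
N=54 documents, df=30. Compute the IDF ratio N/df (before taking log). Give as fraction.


IDF ratio = N / df
= 54 / 30
= 9/5

9/5


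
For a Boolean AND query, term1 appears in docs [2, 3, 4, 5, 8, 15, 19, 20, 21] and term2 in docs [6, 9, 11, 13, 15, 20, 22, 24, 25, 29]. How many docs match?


Boolean AND: find intersection of posting lists
term1 docs: [2, 3, 4, 5, 8, 15, 19, 20, 21]
term2 docs: [6, 9, 11, 13, 15, 20, 22, 24, 25, 29]
Intersection: [15, 20]
|intersection| = 2

2


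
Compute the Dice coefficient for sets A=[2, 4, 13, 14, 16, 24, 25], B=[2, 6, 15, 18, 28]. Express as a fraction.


A intersect B = [2]
|A intersect B| = 1
|A| = 7, |B| = 5
Dice = 2*1 / (7+5)
= 2 / 12 = 1/6

1/6


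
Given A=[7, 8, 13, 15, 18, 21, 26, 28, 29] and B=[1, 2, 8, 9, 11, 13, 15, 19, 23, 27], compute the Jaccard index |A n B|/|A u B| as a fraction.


A intersect B = [8, 13, 15]
|A intersect B| = 3
A union B = [1, 2, 7, 8, 9, 11, 13, 15, 18, 19, 21, 23, 26, 27, 28, 29]
|A union B| = 16
Jaccard = 3/16 = 3/16

3/16


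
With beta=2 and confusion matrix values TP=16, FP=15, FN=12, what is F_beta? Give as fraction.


P = TP/(TP+FP) = 16/31 = 16/31
R = TP/(TP+FN) = 16/28 = 4/7
beta^2 = 2^2 = 4
(1 + beta^2) = 5
Numerator = (1+beta^2)*P*R = 320/217
Denominator = beta^2*P + R = 64/31 + 4/7 = 572/217
F_beta = 80/143

80/143


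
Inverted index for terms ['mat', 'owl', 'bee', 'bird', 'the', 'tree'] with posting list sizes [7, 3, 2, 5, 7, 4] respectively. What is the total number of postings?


Summing posting list sizes:
'mat': 7 postings
'owl': 3 postings
'bee': 2 postings
'bird': 5 postings
'the': 7 postings
'tree': 4 postings
Total = 7 + 3 + 2 + 5 + 7 + 4 = 28

28


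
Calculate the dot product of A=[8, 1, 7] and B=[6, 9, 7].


Dot product = sum of element-wise products
A[0]*B[0] = 8*6 = 48
A[1]*B[1] = 1*9 = 9
A[2]*B[2] = 7*7 = 49
Sum = 48 + 9 + 49 = 106

106


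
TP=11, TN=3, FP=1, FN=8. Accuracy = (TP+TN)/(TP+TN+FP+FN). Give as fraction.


Accuracy = (TP + TN) / (TP + TN + FP + FN)
TP + TN = 11 + 3 = 14
Total = 11 + 3 + 1 + 8 = 23
Accuracy = 14 / 23 = 14/23

14/23


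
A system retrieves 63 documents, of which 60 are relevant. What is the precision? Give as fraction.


Precision = relevant_retrieved / total_retrieved
= 60 / 63
= 60 / (60 + 3)
= 20/21

20/21


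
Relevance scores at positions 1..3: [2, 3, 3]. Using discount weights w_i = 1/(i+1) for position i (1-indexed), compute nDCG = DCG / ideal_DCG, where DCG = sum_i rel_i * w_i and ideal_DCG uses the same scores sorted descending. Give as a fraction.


Position discount weights w_i = 1/(i+1) for i=1..3:
Weights = [1/2, 1/3, 1/4]
Actual relevance: [2, 3, 3]
DCG = 2/2 + 3/3 + 3/4 = 11/4
Ideal relevance (sorted desc): [3, 3, 2]
Ideal DCG = 3/2 + 3/3 + 2/4 = 3
nDCG = DCG / ideal_DCG = 11/4 / 3 = 11/12

11/12


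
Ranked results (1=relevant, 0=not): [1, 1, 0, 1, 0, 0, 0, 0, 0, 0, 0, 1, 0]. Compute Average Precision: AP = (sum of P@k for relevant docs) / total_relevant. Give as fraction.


Computing P@k for each relevant position:
Position 1: relevant, P@1 = 1/1 = 1
Position 2: relevant, P@2 = 2/2 = 1
Position 3: not relevant
Position 4: relevant, P@4 = 3/4 = 3/4
Position 5: not relevant
Position 6: not relevant
Position 7: not relevant
Position 8: not relevant
Position 9: not relevant
Position 10: not relevant
Position 11: not relevant
Position 12: relevant, P@12 = 4/12 = 1/3
Position 13: not relevant
Sum of P@k = 1 + 1 + 3/4 + 1/3 = 37/12
AP = 37/12 / 4 = 37/48

37/48


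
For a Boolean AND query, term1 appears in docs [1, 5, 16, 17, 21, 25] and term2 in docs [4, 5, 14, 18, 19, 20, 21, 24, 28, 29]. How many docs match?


Boolean AND: find intersection of posting lists
term1 docs: [1, 5, 16, 17, 21, 25]
term2 docs: [4, 5, 14, 18, 19, 20, 21, 24, 28, 29]
Intersection: [5, 21]
|intersection| = 2

2


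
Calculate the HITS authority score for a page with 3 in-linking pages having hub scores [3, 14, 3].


Authority = sum of hub scores of in-linkers
In-link 1: hub score = 3
In-link 2: hub score = 14
In-link 3: hub score = 3
Authority = 3 + 14 + 3 = 20

20


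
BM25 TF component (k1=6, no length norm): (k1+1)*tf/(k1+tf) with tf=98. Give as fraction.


BM25 TF component = (k1+1)*tf / (k1+tf)
k1 = 6, tf = 98
Numerator = (6+1)*98 = 686
Denominator = 6 + 98 = 104
= 686/104 = 343/52

343/52


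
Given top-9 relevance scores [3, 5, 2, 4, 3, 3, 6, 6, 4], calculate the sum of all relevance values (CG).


Cumulative Gain = sum of relevance scores
Position 1: rel=3, running sum=3
Position 2: rel=5, running sum=8
Position 3: rel=2, running sum=10
Position 4: rel=4, running sum=14
Position 5: rel=3, running sum=17
Position 6: rel=3, running sum=20
Position 7: rel=6, running sum=26
Position 8: rel=6, running sum=32
Position 9: rel=4, running sum=36
CG = 36

36


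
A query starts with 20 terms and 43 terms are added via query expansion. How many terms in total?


Original terms: 20
Expansion terms: 43
Total = 20 + 43 = 63

63


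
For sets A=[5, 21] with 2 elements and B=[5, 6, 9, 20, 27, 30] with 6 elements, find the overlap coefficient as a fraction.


A intersect B = [5]
|A intersect B| = 1
min(|A|, |B|) = min(2, 6) = 2
Overlap = 1 / 2 = 1/2

1/2


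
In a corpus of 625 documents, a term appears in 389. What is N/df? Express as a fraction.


IDF ratio = N / df
= 625 / 389
= 625/389

625/389


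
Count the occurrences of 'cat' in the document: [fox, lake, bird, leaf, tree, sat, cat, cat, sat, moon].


Document has 10 words
Scanning for 'cat':
Found at positions: [6, 7]
Count = 2

2


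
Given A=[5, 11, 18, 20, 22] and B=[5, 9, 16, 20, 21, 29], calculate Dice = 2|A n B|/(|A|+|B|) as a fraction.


A intersect B = [5, 20]
|A intersect B| = 2
|A| = 5, |B| = 6
Dice = 2*2 / (5+6)
= 4 / 11 = 4/11

4/11


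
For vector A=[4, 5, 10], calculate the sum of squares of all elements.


|A|^2 = sum of squared components
A[0]^2 = 4^2 = 16
A[1]^2 = 5^2 = 25
A[2]^2 = 10^2 = 100
Sum = 16 + 25 + 100 = 141

141


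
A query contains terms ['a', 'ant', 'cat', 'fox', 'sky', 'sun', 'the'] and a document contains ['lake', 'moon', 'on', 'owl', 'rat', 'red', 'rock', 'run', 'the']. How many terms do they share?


Query terms: ['a', 'ant', 'cat', 'fox', 'sky', 'sun', 'the']
Document terms: ['lake', 'moon', 'on', 'owl', 'rat', 'red', 'rock', 'run', 'the']
Common terms: ['the']
Overlap count = 1

1


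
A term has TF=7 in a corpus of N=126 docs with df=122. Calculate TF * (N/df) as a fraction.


TF * (N/df)
= 7 * (126/122)
= 7 * 63/61
= 441/61

441/61


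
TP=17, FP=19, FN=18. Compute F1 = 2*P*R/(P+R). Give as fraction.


F1 = 2 * P * R / (P + R)
P = TP/(TP+FP) = 17/36 = 17/36
R = TP/(TP+FN) = 17/35 = 17/35
2 * P * R = 2 * 17/36 * 17/35 = 289/630
P + R = 17/36 + 17/35 = 1207/1260
F1 = 289/630 / 1207/1260 = 34/71

34/71


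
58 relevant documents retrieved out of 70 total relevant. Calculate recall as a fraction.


Recall = retrieved_relevant / total_relevant
= 58 / 70
= 58 / (58 + 12)
= 29/35

29/35


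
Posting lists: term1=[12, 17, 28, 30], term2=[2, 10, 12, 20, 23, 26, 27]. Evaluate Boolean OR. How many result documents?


Boolean OR: find union of posting lists
term1 docs: [12, 17, 28, 30]
term2 docs: [2, 10, 12, 20, 23, 26, 27]
Union: [2, 10, 12, 17, 20, 23, 26, 27, 28, 30]
|union| = 10

10


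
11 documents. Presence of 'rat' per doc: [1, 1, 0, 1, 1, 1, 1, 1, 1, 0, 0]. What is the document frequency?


Checking each document for 'rat':
Doc 1: present
Doc 2: present
Doc 3: absent
Doc 4: present
Doc 5: present
Doc 6: present
Doc 7: present
Doc 8: present
Doc 9: present
Doc 10: absent
Doc 11: absent
df = sum of presences = 1 + 1 + 0 + 1 + 1 + 1 + 1 + 1 + 1 + 0 + 0 = 8

8


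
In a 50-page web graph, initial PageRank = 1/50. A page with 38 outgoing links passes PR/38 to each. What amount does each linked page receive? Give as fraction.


Initial PR = 1/50 = 1/50
Outlinks = 38
Contribution per link = PR / outlinks
= 1/50 / 38
= 1/1900

1/1900


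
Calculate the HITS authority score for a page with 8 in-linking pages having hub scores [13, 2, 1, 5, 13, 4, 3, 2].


Authority = sum of hub scores of in-linkers
In-link 1: hub score = 13
In-link 2: hub score = 2
In-link 3: hub score = 1
In-link 4: hub score = 5
In-link 5: hub score = 13
In-link 6: hub score = 4
In-link 7: hub score = 3
In-link 8: hub score = 2
Authority = 13 + 2 + 1 + 5 + 13 + 4 + 3 + 2 = 43

43


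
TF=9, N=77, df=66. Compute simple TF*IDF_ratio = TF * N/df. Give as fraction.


TF * (N/df)
= 9 * (77/66)
= 9 * 7/6
= 21/2

21/2


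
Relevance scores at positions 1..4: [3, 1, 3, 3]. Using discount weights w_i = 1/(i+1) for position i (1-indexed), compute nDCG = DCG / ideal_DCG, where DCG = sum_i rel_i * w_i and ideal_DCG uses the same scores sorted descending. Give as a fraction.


Position discount weights w_i = 1/(i+1) for i=1..4:
Weights = [1/2, 1/3, 1/4, 1/5]
Actual relevance: [3, 1, 3, 3]
DCG = 3/2 + 1/3 + 3/4 + 3/5 = 191/60
Ideal relevance (sorted desc): [3, 3, 3, 1]
Ideal DCG = 3/2 + 3/3 + 3/4 + 1/5 = 69/20
nDCG = DCG / ideal_DCG = 191/60 / 69/20 = 191/207

191/207


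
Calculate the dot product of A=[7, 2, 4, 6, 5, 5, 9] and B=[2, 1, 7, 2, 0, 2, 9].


Dot product = sum of element-wise products
A[0]*B[0] = 7*2 = 14
A[1]*B[1] = 2*1 = 2
A[2]*B[2] = 4*7 = 28
A[3]*B[3] = 6*2 = 12
A[4]*B[4] = 5*0 = 0
A[5]*B[5] = 5*2 = 10
A[6]*B[6] = 9*9 = 81
Sum = 14 + 2 + 28 + 12 + 0 + 10 + 81 = 147

147


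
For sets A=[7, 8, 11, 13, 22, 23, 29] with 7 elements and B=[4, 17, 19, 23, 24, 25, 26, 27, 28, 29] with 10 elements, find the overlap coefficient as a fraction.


A intersect B = [23, 29]
|A intersect B| = 2
min(|A|, |B|) = min(7, 10) = 7
Overlap = 2 / 7 = 2/7

2/7


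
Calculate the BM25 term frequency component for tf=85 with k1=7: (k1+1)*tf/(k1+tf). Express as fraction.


BM25 TF component = (k1+1)*tf / (k1+tf)
k1 = 7, tf = 85
Numerator = (7+1)*85 = 680
Denominator = 7 + 85 = 92
= 680/92 = 170/23

170/23


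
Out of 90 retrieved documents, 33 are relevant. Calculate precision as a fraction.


Precision = relevant_retrieved / total_retrieved
= 33 / 90
= 33 / (33 + 57)
= 11/30

11/30


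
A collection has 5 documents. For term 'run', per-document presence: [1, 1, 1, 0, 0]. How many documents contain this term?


Checking each document for 'run':
Doc 1: present
Doc 2: present
Doc 3: present
Doc 4: absent
Doc 5: absent
df = sum of presences = 1 + 1 + 1 + 0 + 0 = 3

3


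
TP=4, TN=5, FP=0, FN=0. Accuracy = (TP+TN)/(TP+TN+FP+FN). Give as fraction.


Accuracy = (TP + TN) / (TP + TN + FP + FN)
TP + TN = 4 + 5 = 9
Total = 4 + 5 + 0 + 0 = 9
Accuracy = 9 / 9 = 1

1


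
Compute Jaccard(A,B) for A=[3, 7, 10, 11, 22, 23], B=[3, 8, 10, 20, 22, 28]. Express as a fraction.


A intersect B = [3, 10, 22]
|A intersect B| = 3
A union B = [3, 7, 8, 10, 11, 20, 22, 23, 28]
|A union B| = 9
Jaccard = 3/9 = 1/3

1/3


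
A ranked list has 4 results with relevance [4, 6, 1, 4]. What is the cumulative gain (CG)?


Cumulative Gain = sum of relevance scores
Position 1: rel=4, running sum=4
Position 2: rel=6, running sum=10
Position 3: rel=1, running sum=11
Position 4: rel=4, running sum=15
CG = 15

15


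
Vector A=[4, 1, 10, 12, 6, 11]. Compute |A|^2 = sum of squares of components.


|A|^2 = sum of squared components
A[0]^2 = 4^2 = 16
A[1]^2 = 1^2 = 1
A[2]^2 = 10^2 = 100
A[3]^2 = 12^2 = 144
A[4]^2 = 6^2 = 36
A[5]^2 = 11^2 = 121
Sum = 16 + 1 + 100 + 144 + 36 + 121 = 418

418


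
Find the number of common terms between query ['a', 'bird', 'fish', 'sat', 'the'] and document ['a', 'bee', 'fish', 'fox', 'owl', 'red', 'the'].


Query terms: ['a', 'bird', 'fish', 'sat', 'the']
Document terms: ['a', 'bee', 'fish', 'fox', 'owl', 'red', 'the']
Common terms: ['a', 'fish', 'the']
Overlap count = 3

3


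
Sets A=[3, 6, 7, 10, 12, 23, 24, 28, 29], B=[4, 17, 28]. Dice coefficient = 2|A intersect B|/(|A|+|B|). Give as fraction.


A intersect B = [28]
|A intersect B| = 1
|A| = 9, |B| = 3
Dice = 2*1 / (9+3)
= 2 / 12 = 1/6

1/6


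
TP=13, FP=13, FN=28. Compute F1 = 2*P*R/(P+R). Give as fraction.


F1 = 2 * P * R / (P + R)
P = TP/(TP+FP) = 13/26 = 1/2
R = TP/(TP+FN) = 13/41 = 13/41
2 * P * R = 2 * 1/2 * 13/41 = 13/41
P + R = 1/2 + 13/41 = 67/82
F1 = 13/41 / 67/82 = 26/67

26/67


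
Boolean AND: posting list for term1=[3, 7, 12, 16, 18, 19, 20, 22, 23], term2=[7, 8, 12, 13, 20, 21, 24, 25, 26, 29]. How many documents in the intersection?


Boolean AND: find intersection of posting lists
term1 docs: [3, 7, 12, 16, 18, 19, 20, 22, 23]
term2 docs: [7, 8, 12, 13, 20, 21, 24, 25, 26, 29]
Intersection: [7, 12, 20]
|intersection| = 3

3


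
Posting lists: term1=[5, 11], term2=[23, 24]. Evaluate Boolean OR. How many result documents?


Boolean OR: find union of posting lists
term1 docs: [5, 11]
term2 docs: [23, 24]
Union: [5, 11, 23, 24]
|union| = 4

4


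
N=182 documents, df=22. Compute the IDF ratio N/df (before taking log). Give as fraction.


IDF ratio = N / df
= 182 / 22
= 91/11

91/11


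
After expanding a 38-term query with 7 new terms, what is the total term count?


Original terms: 38
Expansion terms: 7
Total = 38 + 7 = 45

45


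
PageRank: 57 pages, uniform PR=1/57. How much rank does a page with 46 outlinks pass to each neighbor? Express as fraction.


Initial PR = 1/57 = 1/57
Outlinks = 46
Contribution per link = PR / outlinks
= 1/57 / 46
= 1/2622

1/2622


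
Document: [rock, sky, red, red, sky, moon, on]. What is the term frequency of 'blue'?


Document has 7 words
Scanning for 'blue':
Term not found in document
Count = 0

0


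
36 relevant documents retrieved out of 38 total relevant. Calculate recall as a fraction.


Recall = retrieved_relevant / total_relevant
= 36 / 38
= 36 / (36 + 2)
= 18/19

18/19


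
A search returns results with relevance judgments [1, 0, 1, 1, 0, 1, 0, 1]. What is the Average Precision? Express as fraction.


Computing P@k for each relevant position:
Position 1: relevant, P@1 = 1/1 = 1
Position 2: not relevant
Position 3: relevant, P@3 = 2/3 = 2/3
Position 4: relevant, P@4 = 3/4 = 3/4
Position 5: not relevant
Position 6: relevant, P@6 = 4/6 = 2/3
Position 7: not relevant
Position 8: relevant, P@8 = 5/8 = 5/8
Sum of P@k = 1 + 2/3 + 3/4 + 2/3 + 5/8 = 89/24
AP = 89/24 / 5 = 89/120

89/120


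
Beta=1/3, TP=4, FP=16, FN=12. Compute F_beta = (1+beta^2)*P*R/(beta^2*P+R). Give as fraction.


P = TP/(TP+FP) = 4/20 = 1/5
R = TP/(TP+FN) = 4/16 = 1/4
beta^2 = 1/3^2 = 1/9
(1 + beta^2) = 10/9
Numerator = (1+beta^2)*P*R = 1/18
Denominator = beta^2*P + R = 1/45 + 1/4 = 49/180
F_beta = 10/49

10/49


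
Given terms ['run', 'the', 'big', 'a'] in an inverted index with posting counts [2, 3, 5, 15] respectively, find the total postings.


Summing posting list sizes:
'run': 2 postings
'the': 3 postings
'big': 5 postings
'a': 15 postings
Total = 2 + 3 + 5 + 15 = 25

25


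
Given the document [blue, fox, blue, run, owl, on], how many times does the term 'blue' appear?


Document has 6 words
Scanning for 'blue':
Found at positions: [0, 2]
Count = 2

2


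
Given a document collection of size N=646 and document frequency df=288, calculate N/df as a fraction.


IDF ratio = N / df
= 646 / 288
= 323/144

323/144


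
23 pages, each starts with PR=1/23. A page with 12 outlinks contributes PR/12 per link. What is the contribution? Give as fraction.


Initial PR = 1/23 = 1/23
Outlinks = 12
Contribution per link = PR / outlinks
= 1/23 / 12
= 1/276

1/276


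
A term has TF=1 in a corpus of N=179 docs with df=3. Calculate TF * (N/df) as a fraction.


TF * (N/df)
= 1 * (179/3)
= 1 * 179/3
= 179/3

179/3


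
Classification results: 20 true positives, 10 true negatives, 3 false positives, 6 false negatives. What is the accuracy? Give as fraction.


Accuracy = (TP + TN) / (TP + TN + FP + FN)
TP + TN = 20 + 10 = 30
Total = 20 + 10 + 3 + 6 = 39
Accuracy = 30 / 39 = 10/13

10/13


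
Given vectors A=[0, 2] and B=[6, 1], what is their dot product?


Dot product = sum of element-wise products
A[0]*B[0] = 0*6 = 0
A[1]*B[1] = 2*1 = 2
Sum = 0 + 2 = 2

2


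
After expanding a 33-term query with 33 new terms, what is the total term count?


Original terms: 33
Expansion terms: 33
Total = 33 + 33 = 66

66


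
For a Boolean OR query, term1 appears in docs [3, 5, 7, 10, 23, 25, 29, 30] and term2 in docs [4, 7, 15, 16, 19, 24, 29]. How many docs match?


Boolean OR: find union of posting lists
term1 docs: [3, 5, 7, 10, 23, 25, 29, 30]
term2 docs: [4, 7, 15, 16, 19, 24, 29]
Union: [3, 4, 5, 7, 10, 15, 16, 19, 23, 24, 25, 29, 30]
|union| = 13

13


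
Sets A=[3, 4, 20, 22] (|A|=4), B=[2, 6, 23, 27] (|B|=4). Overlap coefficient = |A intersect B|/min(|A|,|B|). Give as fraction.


A intersect B = []
|A intersect B| = 0
min(|A|, |B|) = min(4, 4) = 4
Overlap = 0 / 4 = 0

0


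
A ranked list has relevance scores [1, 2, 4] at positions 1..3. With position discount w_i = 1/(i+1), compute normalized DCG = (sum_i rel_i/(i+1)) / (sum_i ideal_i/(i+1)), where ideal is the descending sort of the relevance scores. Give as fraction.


Position discount weights w_i = 1/(i+1) for i=1..3:
Weights = [1/2, 1/3, 1/4]
Actual relevance: [1, 2, 4]
DCG = 1/2 + 2/3 + 4/4 = 13/6
Ideal relevance (sorted desc): [4, 2, 1]
Ideal DCG = 4/2 + 2/3 + 1/4 = 35/12
nDCG = DCG / ideal_DCG = 13/6 / 35/12 = 26/35

26/35


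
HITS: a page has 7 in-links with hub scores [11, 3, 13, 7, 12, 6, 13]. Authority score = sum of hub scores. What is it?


Authority = sum of hub scores of in-linkers
In-link 1: hub score = 11
In-link 2: hub score = 3
In-link 3: hub score = 13
In-link 4: hub score = 7
In-link 5: hub score = 12
In-link 6: hub score = 6
In-link 7: hub score = 13
Authority = 11 + 3 + 13 + 7 + 12 + 6 + 13 = 65

65


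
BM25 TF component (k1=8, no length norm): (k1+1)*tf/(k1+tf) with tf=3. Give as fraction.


BM25 TF component = (k1+1)*tf / (k1+tf)
k1 = 8, tf = 3
Numerator = (8+1)*3 = 27
Denominator = 8 + 3 = 11
= 27/11 = 27/11

27/11


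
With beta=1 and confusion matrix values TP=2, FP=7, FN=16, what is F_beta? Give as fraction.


P = TP/(TP+FP) = 2/9 = 2/9
R = TP/(TP+FN) = 2/18 = 1/9
beta^2 = 1^2 = 1
(1 + beta^2) = 2
Numerator = (1+beta^2)*P*R = 4/81
Denominator = beta^2*P + R = 2/9 + 1/9 = 1/3
F_beta = 4/27

4/27


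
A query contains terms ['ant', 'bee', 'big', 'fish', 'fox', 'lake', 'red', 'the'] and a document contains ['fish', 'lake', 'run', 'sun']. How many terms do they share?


Query terms: ['ant', 'bee', 'big', 'fish', 'fox', 'lake', 'red', 'the']
Document terms: ['fish', 'lake', 'run', 'sun']
Common terms: ['fish', 'lake']
Overlap count = 2

2


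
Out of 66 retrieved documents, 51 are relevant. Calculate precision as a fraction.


Precision = relevant_retrieved / total_retrieved
= 51 / 66
= 51 / (51 + 15)
= 17/22

17/22


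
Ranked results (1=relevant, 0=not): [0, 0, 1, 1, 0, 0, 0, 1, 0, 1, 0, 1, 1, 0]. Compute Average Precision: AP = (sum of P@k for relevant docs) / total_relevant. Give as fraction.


Computing P@k for each relevant position:
Position 1: not relevant
Position 2: not relevant
Position 3: relevant, P@3 = 1/3 = 1/3
Position 4: relevant, P@4 = 2/4 = 1/2
Position 5: not relevant
Position 6: not relevant
Position 7: not relevant
Position 8: relevant, P@8 = 3/8 = 3/8
Position 9: not relevant
Position 10: relevant, P@10 = 4/10 = 2/5
Position 11: not relevant
Position 12: relevant, P@12 = 5/12 = 5/12
Position 13: relevant, P@13 = 6/13 = 6/13
Position 14: not relevant
Sum of P@k = 1/3 + 1/2 + 3/8 + 2/5 + 5/12 + 6/13 = 1293/520
AP = 1293/520 / 6 = 431/1040

431/1040


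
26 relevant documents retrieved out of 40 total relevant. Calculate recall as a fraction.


Recall = retrieved_relevant / total_relevant
= 26 / 40
= 26 / (26 + 14)
= 13/20

13/20


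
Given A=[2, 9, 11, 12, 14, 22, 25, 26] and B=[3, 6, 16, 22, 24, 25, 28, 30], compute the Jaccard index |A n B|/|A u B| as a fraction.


A intersect B = [22, 25]
|A intersect B| = 2
A union B = [2, 3, 6, 9, 11, 12, 14, 16, 22, 24, 25, 26, 28, 30]
|A union B| = 14
Jaccard = 2/14 = 1/7

1/7


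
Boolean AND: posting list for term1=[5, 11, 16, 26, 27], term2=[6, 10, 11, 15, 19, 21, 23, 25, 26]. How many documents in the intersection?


Boolean AND: find intersection of posting lists
term1 docs: [5, 11, 16, 26, 27]
term2 docs: [6, 10, 11, 15, 19, 21, 23, 25, 26]
Intersection: [11, 26]
|intersection| = 2

2


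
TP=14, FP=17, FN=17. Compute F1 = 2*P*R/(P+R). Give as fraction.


F1 = 2 * P * R / (P + R)
P = TP/(TP+FP) = 14/31 = 14/31
R = TP/(TP+FN) = 14/31 = 14/31
2 * P * R = 2 * 14/31 * 14/31 = 392/961
P + R = 14/31 + 14/31 = 28/31
F1 = 392/961 / 28/31 = 14/31

14/31


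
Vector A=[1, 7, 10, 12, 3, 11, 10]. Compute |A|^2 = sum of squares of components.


|A|^2 = sum of squared components
A[0]^2 = 1^2 = 1
A[1]^2 = 7^2 = 49
A[2]^2 = 10^2 = 100
A[3]^2 = 12^2 = 144
A[4]^2 = 3^2 = 9
A[5]^2 = 11^2 = 121
A[6]^2 = 10^2 = 100
Sum = 1 + 49 + 100 + 144 + 9 + 121 + 100 = 524

524


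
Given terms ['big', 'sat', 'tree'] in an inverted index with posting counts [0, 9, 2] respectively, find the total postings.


Summing posting list sizes:
'big': 0 postings
'sat': 9 postings
'tree': 2 postings
Total = 0 + 9 + 2 = 11

11


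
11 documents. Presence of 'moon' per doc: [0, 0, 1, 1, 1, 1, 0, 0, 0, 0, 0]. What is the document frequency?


Checking each document for 'moon':
Doc 1: absent
Doc 2: absent
Doc 3: present
Doc 4: present
Doc 5: present
Doc 6: present
Doc 7: absent
Doc 8: absent
Doc 9: absent
Doc 10: absent
Doc 11: absent
df = sum of presences = 0 + 0 + 1 + 1 + 1 + 1 + 0 + 0 + 0 + 0 + 0 = 4

4


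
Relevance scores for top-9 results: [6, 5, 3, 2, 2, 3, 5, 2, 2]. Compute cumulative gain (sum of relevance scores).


Cumulative Gain = sum of relevance scores
Position 1: rel=6, running sum=6
Position 2: rel=5, running sum=11
Position 3: rel=3, running sum=14
Position 4: rel=2, running sum=16
Position 5: rel=2, running sum=18
Position 6: rel=3, running sum=21
Position 7: rel=5, running sum=26
Position 8: rel=2, running sum=28
Position 9: rel=2, running sum=30
CG = 30

30


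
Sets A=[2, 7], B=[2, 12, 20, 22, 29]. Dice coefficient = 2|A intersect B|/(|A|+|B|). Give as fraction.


A intersect B = [2]
|A intersect B| = 1
|A| = 2, |B| = 5
Dice = 2*1 / (2+5)
= 2 / 7 = 2/7

2/7


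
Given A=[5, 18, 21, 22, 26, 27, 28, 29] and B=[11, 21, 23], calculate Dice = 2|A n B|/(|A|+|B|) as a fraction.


A intersect B = [21]
|A intersect B| = 1
|A| = 8, |B| = 3
Dice = 2*1 / (8+3)
= 2 / 11 = 2/11

2/11


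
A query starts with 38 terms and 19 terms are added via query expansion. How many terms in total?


Original terms: 38
Expansion terms: 19
Total = 38 + 19 = 57

57


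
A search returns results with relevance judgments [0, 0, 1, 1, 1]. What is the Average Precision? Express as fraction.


Computing P@k for each relevant position:
Position 1: not relevant
Position 2: not relevant
Position 3: relevant, P@3 = 1/3 = 1/3
Position 4: relevant, P@4 = 2/4 = 1/2
Position 5: relevant, P@5 = 3/5 = 3/5
Sum of P@k = 1/3 + 1/2 + 3/5 = 43/30
AP = 43/30 / 3 = 43/90

43/90


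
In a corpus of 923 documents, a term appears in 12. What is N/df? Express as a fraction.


IDF ratio = N / df
= 923 / 12
= 923/12

923/12


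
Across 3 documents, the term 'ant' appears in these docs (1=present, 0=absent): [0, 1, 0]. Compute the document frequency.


Checking each document for 'ant':
Doc 1: absent
Doc 2: present
Doc 3: absent
df = sum of presences = 0 + 1 + 0 = 1

1


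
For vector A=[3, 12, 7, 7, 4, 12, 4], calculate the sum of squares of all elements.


|A|^2 = sum of squared components
A[0]^2 = 3^2 = 9
A[1]^2 = 12^2 = 144
A[2]^2 = 7^2 = 49
A[3]^2 = 7^2 = 49
A[4]^2 = 4^2 = 16
A[5]^2 = 12^2 = 144
A[6]^2 = 4^2 = 16
Sum = 9 + 144 + 49 + 49 + 16 + 144 + 16 = 427

427


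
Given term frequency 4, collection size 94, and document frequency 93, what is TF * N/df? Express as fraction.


TF * (N/df)
= 4 * (94/93)
= 4 * 94/93
= 376/93

376/93


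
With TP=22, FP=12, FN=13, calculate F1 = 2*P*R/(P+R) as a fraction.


F1 = 2 * P * R / (P + R)
P = TP/(TP+FP) = 22/34 = 11/17
R = TP/(TP+FN) = 22/35 = 22/35
2 * P * R = 2 * 11/17 * 22/35 = 484/595
P + R = 11/17 + 22/35 = 759/595
F1 = 484/595 / 759/595 = 44/69

44/69


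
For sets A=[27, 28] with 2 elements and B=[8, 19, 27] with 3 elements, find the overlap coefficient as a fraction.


A intersect B = [27]
|A intersect B| = 1
min(|A|, |B|) = min(2, 3) = 2
Overlap = 1 / 2 = 1/2

1/2


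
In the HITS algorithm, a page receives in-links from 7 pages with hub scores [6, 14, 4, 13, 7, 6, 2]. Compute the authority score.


Authority = sum of hub scores of in-linkers
In-link 1: hub score = 6
In-link 2: hub score = 14
In-link 3: hub score = 4
In-link 4: hub score = 13
In-link 5: hub score = 7
In-link 6: hub score = 6
In-link 7: hub score = 2
Authority = 6 + 14 + 4 + 13 + 7 + 6 + 2 = 52

52


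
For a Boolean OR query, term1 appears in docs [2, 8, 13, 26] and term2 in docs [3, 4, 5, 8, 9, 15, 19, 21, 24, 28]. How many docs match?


Boolean OR: find union of posting lists
term1 docs: [2, 8, 13, 26]
term2 docs: [3, 4, 5, 8, 9, 15, 19, 21, 24, 28]
Union: [2, 3, 4, 5, 8, 9, 13, 15, 19, 21, 24, 26, 28]
|union| = 13

13


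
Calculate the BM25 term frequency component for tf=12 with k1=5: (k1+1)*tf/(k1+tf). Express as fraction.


BM25 TF component = (k1+1)*tf / (k1+tf)
k1 = 5, tf = 12
Numerator = (5+1)*12 = 72
Denominator = 5 + 12 = 17
= 72/17 = 72/17

72/17


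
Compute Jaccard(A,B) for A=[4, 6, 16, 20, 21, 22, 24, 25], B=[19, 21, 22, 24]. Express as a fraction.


A intersect B = [21, 22, 24]
|A intersect B| = 3
A union B = [4, 6, 16, 19, 20, 21, 22, 24, 25]
|A union B| = 9
Jaccard = 3/9 = 1/3

1/3


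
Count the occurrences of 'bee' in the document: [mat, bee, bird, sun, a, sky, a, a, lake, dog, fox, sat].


Document has 12 words
Scanning for 'bee':
Found at positions: [1]
Count = 1

1


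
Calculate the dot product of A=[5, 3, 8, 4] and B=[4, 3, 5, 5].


Dot product = sum of element-wise products
A[0]*B[0] = 5*4 = 20
A[1]*B[1] = 3*3 = 9
A[2]*B[2] = 8*5 = 40
A[3]*B[3] = 4*5 = 20
Sum = 20 + 9 + 40 + 20 = 89

89


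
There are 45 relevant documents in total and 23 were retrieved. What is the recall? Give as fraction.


Recall = retrieved_relevant / total_relevant
= 23 / 45
= 23 / (23 + 22)
= 23/45

23/45


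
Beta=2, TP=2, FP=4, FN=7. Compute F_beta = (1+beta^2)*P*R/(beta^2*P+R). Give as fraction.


P = TP/(TP+FP) = 2/6 = 1/3
R = TP/(TP+FN) = 2/9 = 2/9
beta^2 = 2^2 = 4
(1 + beta^2) = 5
Numerator = (1+beta^2)*P*R = 10/27
Denominator = beta^2*P + R = 4/3 + 2/9 = 14/9
F_beta = 5/21

5/21


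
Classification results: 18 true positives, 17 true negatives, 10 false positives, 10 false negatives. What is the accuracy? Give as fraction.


Accuracy = (TP + TN) / (TP + TN + FP + FN)
TP + TN = 18 + 17 = 35
Total = 18 + 17 + 10 + 10 = 55
Accuracy = 35 / 55 = 7/11

7/11


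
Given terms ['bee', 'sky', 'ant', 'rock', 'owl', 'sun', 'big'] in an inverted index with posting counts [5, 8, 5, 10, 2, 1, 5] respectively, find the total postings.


Summing posting list sizes:
'bee': 5 postings
'sky': 8 postings
'ant': 5 postings
'rock': 10 postings
'owl': 2 postings
'sun': 1 postings
'big': 5 postings
Total = 5 + 8 + 5 + 10 + 2 + 1 + 5 = 36

36


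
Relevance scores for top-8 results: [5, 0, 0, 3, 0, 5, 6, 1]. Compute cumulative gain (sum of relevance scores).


Cumulative Gain = sum of relevance scores
Position 1: rel=5, running sum=5
Position 2: rel=0, running sum=5
Position 3: rel=0, running sum=5
Position 4: rel=3, running sum=8
Position 5: rel=0, running sum=8
Position 6: rel=5, running sum=13
Position 7: rel=6, running sum=19
Position 8: rel=1, running sum=20
CG = 20

20


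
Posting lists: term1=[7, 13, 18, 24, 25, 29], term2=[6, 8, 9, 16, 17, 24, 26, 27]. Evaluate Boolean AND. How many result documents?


Boolean AND: find intersection of posting lists
term1 docs: [7, 13, 18, 24, 25, 29]
term2 docs: [6, 8, 9, 16, 17, 24, 26, 27]
Intersection: [24]
|intersection| = 1

1


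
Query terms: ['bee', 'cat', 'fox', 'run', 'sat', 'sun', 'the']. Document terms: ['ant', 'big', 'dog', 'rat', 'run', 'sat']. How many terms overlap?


Query terms: ['bee', 'cat', 'fox', 'run', 'sat', 'sun', 'the']
Document terms: ['ant', 'big', 'dog', 'rat', 'run', 'sat']
Common terms: ['run', 'sat']
Overlap count = 2

2


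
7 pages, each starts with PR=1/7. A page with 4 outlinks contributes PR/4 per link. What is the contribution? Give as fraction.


Initial PR = 1/7 = 1/7
Outlinks = 4
Contribution per link = PR / outlinks
= 1/7 / 4
= 1/28

1/28


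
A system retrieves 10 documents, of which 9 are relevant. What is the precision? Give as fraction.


Precision = relevant_retrieved / total_retrieved
= 9 / 10
= 9 / (9 + 1)
= 9/10

9/10


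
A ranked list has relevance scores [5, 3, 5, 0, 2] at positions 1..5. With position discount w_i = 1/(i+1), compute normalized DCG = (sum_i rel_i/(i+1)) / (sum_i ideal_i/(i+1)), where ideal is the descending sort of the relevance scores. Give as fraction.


Position discount weights w_i = 1/(i+1) for i=1..5:
Weights = [1/2, 1/3, 1/4, 1/5, 1/6]
Actual relevance: [5, 3, 5, 0, 2]
DCG = 5/2 + 3/3 + 5/4 + 0/5 + 2/6 = 61/12
Ideal relevance (sorted desc): [5, 5, 3, 2, 0]
Ideal DCG = 5/2 + 5/3 + 3/4 + 2/5 + 0/6 = 319/60
nDCG = DCG / ideal_DCG = 61/12 / 319/60 = 305/319

305/319


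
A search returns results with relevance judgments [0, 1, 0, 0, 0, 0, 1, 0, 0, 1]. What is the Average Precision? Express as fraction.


Computing P@k for each relevant position:
Position 1: not relevant
Position 2: relevant, P@2 = 1/2 = 1/2
Position 3: not relevant
Position 4: not relevant
Position 5: not relevant
Position 6: not relevant
Position 7: relevant, P@7 = 2/7 = 2/7
Position 8: not relevant
Position 9: not relevant
Position 10: relevant, P@10 = 3/10 = 3/10
Sum of P@k = 1/2 + 2/7 + 3/10 = 38/35
AP = 38/35 / 3 = 38/105

38/105


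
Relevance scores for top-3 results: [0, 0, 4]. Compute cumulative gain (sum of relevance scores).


Cumulative Gain = sum of relevance scores
Position 1: rel=0, running sum=0
Position 2: rel=0, running sum=0
Position 3: rel=4, running sum=4
CG = 4

4


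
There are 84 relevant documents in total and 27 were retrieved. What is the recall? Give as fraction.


Recall = retrieved_relevant / total_relevant
= 27 / 84
= 27 / (27 + 57)
= 9/28

9/28


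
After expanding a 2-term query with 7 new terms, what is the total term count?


Original terms: 2
Expansion terms: 7
Total = 2 + 7 = 9

9


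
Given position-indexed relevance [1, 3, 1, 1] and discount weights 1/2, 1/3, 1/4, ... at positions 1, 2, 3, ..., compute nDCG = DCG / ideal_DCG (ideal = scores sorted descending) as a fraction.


Position discount weights w_i = 1/(i+1) for i=1..4:
Weights = [1/2, 1/3, 1/4, 1/5]
Actual relevance: [1, 3, 1, 1]
DCG = 1/2 + 3/3 + 1/4 + 1/5 = 39/20
Ideal relevance (sorted desc): [3, 1, 1, 1]
Ideal DCG = 3/2 + 1/3 + 1/4 + 1/5 = 137/60
nDCG = DCG / ideal_DCG = 39/20 / 137/60 = 117/137

117/137


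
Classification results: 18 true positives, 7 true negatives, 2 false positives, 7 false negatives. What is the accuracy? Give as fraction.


Accuracy = (TP + TN) / (TP + TN + FP + FN)
TP + TN = 18 + 7 = 25
Total = 18 + 7 + 2 + 7 = 34
Accuracy = 25 / 34 = 25/34

25/34


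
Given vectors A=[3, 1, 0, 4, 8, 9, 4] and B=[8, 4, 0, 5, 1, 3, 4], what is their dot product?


Dot product = sum of element-wise products
A[0]*B[0] = 3*8 = 24
A[1]*B[1] = 1*4 = 4
A[2]*B[2] = 0*0 = 0
A[3]*B[3] = 4*5 = 20
A[4]*B[4] = 8*1 = 8
A[5]*B[5] = 9*3 = 27
A[6]*B[6] = 4*4 = 16
Sum = 24 + 4 + 0 + 20 + 8 + 27 + 16 = 99

99


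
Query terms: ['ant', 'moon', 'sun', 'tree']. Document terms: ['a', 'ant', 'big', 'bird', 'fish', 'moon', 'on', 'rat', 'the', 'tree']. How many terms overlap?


Query terms: ['ant', 'moon', 'sun', 'tree']
Document terms: ['a', 'ant', 'big', 'bird', 'fish', 'moon', 'on', 'rat', 'the', 'tree']
Common terms: ['ant', 'moon', 'tree']
Overlap count = 3

3


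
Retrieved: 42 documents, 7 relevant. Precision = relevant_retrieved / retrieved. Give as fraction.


Precision = relevant_retrieved / total_retrieved
= 7 / 42
= 7 / (7 + 35)
= 1/6

1/6


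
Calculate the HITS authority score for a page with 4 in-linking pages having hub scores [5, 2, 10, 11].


Authority = sum of hub scores of in-linkers
In-link 1: hub score = 5
In-link 2: hub score = 2
In-link 3: hub score = 10
In-link 4: hub score = 11
Authority = 5 + 2 + 10 + 11 = 28

28


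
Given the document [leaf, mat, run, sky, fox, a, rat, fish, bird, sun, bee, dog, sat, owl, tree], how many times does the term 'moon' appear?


Document has 15 words
Scanning for 'moon':
Term not found in document
Count = 0

0


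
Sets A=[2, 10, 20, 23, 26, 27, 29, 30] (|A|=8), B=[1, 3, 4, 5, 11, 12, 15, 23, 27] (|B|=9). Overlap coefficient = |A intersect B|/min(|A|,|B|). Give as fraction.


A intersect B = [23, 27]
|A intersect B| = 2
min(|A|, |B|) = min(8, 9) = 8
Overlap = 2 / 8 = 1/4

1/4


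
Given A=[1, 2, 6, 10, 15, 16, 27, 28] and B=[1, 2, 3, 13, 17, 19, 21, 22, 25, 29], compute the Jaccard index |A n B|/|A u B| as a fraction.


A intersect B = [1, 2]
|A intersect B| = 2
A union B = [1, 2, 3, 6, 10, 13, 15, 16, 17, 19, 21, 22, 25, 27, 28, 29]
|A union B| = 16
Jaccard = 2/16 = 1/8

1/8


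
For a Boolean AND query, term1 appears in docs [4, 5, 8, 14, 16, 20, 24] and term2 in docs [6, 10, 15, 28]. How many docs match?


Boolean AND: find intersection of posting lists
term1 docs: [4, 5, 8, 14, 16, 20, 24]
term2 docs: [6, 10, 15, 28]
Intersection: []
|intersection| = 0

0


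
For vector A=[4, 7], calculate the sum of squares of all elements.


|A|^2 = sum of squared components
A[0]^2 = 4^2 = 16
A[1]^2 = 7^2 = 49
Sum = 16 + 49 = 65

65


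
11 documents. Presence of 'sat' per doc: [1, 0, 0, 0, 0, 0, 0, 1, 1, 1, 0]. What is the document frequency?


Checking each document for 'sat':
Doc 1: present
Doc 2: absent
Doc 3: absent
Doc 4: absent
Doc 5: absent
Doc 6: absent
Doc 7: absent
Doc 8: present
Doc 9: present
Doc 10: present
Doc 11: absent
df = sum of presences = 1 + 0 + 0 + 0 + 0 + 0 + 0 + 1 + 1 + 1 + 0 = 4

4


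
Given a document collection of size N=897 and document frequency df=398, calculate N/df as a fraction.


IDF ratio = N / df
= 897 / 398
= 897/398

897/398


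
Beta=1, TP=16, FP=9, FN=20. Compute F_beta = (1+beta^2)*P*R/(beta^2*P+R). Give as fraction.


P = TP/(TP+FP) = 16/25 = 16/25
R = TP/(TP+FN) = 16/36 = 4/9
beta^2 = 1^2 = 1
(1 + beta^2) = 2
Numerator = (1+beta^2)*P*R = 128/225
Denominator = beta^2*P + R = 16/25 + 4/9 = 244/225
F_beta = 32/61

32/61


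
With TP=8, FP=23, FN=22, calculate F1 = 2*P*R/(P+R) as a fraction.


F1 = 2 * P * R / (P + R)
P = TP/(TP+FP) = 8/31 = 8/31
R = TP/(TP+FN) = 8/30 = 4/15
2 * P * R = 2 * 8/31 * 4/15 = 64/465
P + R = 8/31 + 4/15 = 244/465
F1 = 64/465 / 244/465 = 16/61

16/61


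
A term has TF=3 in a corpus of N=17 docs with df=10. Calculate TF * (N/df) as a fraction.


TF * (N/df)
= 3 * (17/10)
= 3 * 17/10
= 51/10

51/10


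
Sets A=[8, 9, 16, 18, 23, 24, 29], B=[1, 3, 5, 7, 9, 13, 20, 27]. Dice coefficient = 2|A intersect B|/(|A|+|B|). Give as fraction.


A intersect B = [9]
|A intersect B| = 1
|A| = 7, |B| = 8
Dice = 2*1 / (7+8)
= 2 / 15 = 2/15

2/15
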